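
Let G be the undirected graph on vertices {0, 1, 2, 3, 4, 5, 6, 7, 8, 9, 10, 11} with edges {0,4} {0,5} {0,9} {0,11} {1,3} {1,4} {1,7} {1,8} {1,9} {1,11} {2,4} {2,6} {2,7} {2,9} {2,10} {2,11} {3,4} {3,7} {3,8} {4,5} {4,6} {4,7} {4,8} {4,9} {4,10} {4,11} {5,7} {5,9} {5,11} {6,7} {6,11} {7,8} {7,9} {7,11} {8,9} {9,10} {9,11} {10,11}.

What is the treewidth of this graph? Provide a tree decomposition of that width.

The largest bag has 5 vertices, giving width 4; this decomposition certifies tw(G) ≤ 4. For the lower bound, the 5 vertices {0, 4, 5, 9, 11} are pairwise adjacent, and any tree decomposition puts a clique entirely inside one bag — forcing width ≥ 4. Combining the bounds, tw(G) = 4.

Treewidth 4.
One optimal decomposition is:
Bags: B1 = {4, 5, 7, 9, 11}  B2 = {1, 4, 7, 9, 11}  B3 = {1, 4, 7, 8, 9}  B4 = {2, 4, 7, 9, 11}  B5 = {2, 4, 9, 10, 11}  B6 = {1, 3, 4, 7, 8}  B7 = {0, 4, 5, 9, 11}  B8 = {2, 4, 6, 7, 11}
Tree: B1–B2, B2–B3, B2–B4, B4–B5, B3–B6, B1–B7, B4–B8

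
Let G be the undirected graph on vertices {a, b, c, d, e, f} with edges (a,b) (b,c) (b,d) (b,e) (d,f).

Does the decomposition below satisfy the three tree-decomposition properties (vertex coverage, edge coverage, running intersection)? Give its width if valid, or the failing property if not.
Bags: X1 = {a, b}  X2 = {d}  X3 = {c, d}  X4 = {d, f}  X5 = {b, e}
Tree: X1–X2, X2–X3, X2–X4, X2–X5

No — edge (b,d) lies in no bag.

A tree decomposition must satisfy three properties: every vertex lies in some bag; for every edge, both endpoints lie together in some bag; and for every vertex, the bags containing it form a connected subtree. Here edge (b,d) lies in no bag, so the decomposition is invalid.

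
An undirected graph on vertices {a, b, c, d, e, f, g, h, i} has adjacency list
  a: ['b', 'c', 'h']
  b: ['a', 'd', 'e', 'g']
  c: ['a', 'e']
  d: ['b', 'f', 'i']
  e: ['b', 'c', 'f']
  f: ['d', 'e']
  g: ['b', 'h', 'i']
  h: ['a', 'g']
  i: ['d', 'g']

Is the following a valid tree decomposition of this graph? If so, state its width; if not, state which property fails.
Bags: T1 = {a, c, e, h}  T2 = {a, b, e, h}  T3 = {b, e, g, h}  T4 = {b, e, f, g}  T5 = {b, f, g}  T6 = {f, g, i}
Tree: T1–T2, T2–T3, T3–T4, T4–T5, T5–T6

No — vertex d appears in no bag.

A tree decomposition must satisfy three properties: every vertex lies in some bag; for every edge, both endpoints lie together in some bag; and for every vertex, the bags containing it form a connected subtree. Here vertex d appears in no bag, so the decomposition is invalid.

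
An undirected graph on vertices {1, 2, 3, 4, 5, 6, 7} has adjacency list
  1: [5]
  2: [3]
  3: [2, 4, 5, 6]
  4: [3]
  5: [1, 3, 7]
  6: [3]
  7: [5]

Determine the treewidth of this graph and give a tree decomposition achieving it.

The largest bag has 2 vertices, giving width 1; this decomposition certifies tw(G) ≤ 1. Any graph with an edge has treewidth ≥ 1, and G has the edge 3–5. Therefore the treewidth is 1.

Treewidth 1.
One optimal decomposition is:
Bags: B1 = {3, 5}  B2 = {5, 7}  B3 = {2, 3}  B4 = {3, 6}  B5 = {1, 5}  B6 = {3, 4}
Tree: B1–B2, B1–B3, B1–B4, B1–B5, B4–B6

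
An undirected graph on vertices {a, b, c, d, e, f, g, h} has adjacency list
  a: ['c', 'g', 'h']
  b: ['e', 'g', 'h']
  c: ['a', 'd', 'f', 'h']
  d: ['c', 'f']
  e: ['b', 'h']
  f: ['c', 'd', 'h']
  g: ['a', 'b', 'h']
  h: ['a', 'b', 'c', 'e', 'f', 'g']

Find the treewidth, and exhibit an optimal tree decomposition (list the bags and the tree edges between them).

Each bag holds 3 vertices, so the decomposition has width 2, which upper-bounds the treewidth. On the other hand G contains the 3-clique {c, d, f}. A clique must lie in a single bag of any decomposition, so no decomposition can have width below 2. Hence tw(G) = 2 exactly.

Treewidth 2.
One such decomposition:
Bags: B1 = {b, g, h}  B2 = {a, g, h}  B3 = {a, c, h}  B4 = {c, f, h}  B5 = {b, e, h}  B6 = {c, d, f}
Tree: B1–B2, B2–B3, B3–B4, B1–B5, B4–B6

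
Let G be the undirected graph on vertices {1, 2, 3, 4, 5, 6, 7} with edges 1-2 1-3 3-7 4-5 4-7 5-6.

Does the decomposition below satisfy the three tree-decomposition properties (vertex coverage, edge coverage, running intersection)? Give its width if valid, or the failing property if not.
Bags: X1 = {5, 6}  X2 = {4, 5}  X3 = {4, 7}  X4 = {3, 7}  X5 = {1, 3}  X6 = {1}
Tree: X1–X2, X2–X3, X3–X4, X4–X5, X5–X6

No — vertex 2 appears in no bag.

A tree decomposition must satisfy three properties: every vertex lies in some bag; for every edge, both endpoints lie together in some bag; and for every vertex, the bags containing it form a connected subtree. Here vertex 2 appears in no bag, so the decomposition is invalid.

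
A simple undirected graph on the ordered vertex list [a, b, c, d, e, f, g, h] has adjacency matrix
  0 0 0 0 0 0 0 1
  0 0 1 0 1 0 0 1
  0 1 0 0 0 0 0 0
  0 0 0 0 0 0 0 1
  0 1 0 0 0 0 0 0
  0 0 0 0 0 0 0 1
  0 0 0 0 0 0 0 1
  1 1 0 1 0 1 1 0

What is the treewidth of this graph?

1

A width-1 tree decomposition is:
Bags: B1 = {b, h}  B2 = {g, h}  B3 = {a, h}  B4 = {f, h}  B5 = {d, h}  B6 = {b, c}  B7 = {b, e}
Tree: B1–B2, B1–B3, B2–B4, B1–B5, B1–B6, B1–B7
Each bag holds 2 vertices, so the decomposition has width 1, which upper-bounds the treewidth. Any graph with an edge has treewidth ≥ 1, and G has the edge h–b. Combining the bounds, tw(G) = 1.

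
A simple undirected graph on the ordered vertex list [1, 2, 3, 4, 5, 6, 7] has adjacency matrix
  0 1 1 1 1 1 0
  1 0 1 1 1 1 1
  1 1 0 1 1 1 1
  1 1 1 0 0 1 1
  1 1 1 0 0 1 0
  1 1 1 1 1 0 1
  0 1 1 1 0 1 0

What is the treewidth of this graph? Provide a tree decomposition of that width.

The largest bag has 5 vertices, giving width 4; this decomposition certifies tw(G) ≤ 4. On the other hand G contains the 5-clique {1, 2, 3, 4, 6}. A clique must lie in a single bag of any decomposition, so no decomposition can have width below 4. Hence tw(G) = 4 exactly.

Treewidth 4.
One such decomposition:
Bags: B1 = {1, 2, 3, 5, 6}  B2 = {1, 2, 3, 4, 6}  B3 = {2, 3, 4, 6, 7}
Tree: B1–B2, B2–B3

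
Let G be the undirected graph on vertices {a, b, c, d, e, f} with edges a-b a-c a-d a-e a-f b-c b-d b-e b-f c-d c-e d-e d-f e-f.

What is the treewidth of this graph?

A width-4 tree decomposition is:
Bags: B1 = {a, b, c, d, e}  B2 = {a, b, d, e, f}
Tree: B1–B2
The largest bag has 5 vertices, giving width 4; this decomposition certifies tw(G) ≤ 4. Conversely, {a, b, c, d, e} is a clique of size 5, and the vertices of any clique must share a bag in every tree decomposition; so some bag has ≥ 5 vertices and tw(G) ≥ 4. Combining the bounds, tw(G) = 4.

4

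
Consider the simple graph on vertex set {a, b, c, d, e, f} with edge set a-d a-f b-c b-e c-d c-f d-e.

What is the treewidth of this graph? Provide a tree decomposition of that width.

Treewidth 2.
Bags: B1 = {b, d, e}  B2 = {b, c, d}  B3 = {a, c, d}  B4 = {a, c, f}
Tree: B1–B2, B2–B3, B3–B4

Each bag holds 3 vertices, so the decomposition has width 2, which upper-bounds the treewidth. For the lower bound, G contains the cycle e–b–c–d–e, so G is not a forest; only forests have treewidth ≤ 1, hence tw(G) ≥ 2. Hence tw(G) = 2 exactly.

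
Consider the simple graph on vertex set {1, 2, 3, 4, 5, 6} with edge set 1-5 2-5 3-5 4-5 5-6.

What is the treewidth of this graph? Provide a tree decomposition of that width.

Treewidth 1.
Bags: B1 = {3, 5}  B2 = {1, 5}  B3 = {5, 6}  B4 = {4, 5}  B5 = {2, 5}
Tree: B1–B2, B1–B3, B2–B4, B3–B5

Every bag has size at most 2, so the width is 2 − 1 = 1 and tw(G) ≤ 1. Any graph with an edge has treewidth ≥ 1, and G has the edge 3–5. Hence tw(G) = 1 exactly.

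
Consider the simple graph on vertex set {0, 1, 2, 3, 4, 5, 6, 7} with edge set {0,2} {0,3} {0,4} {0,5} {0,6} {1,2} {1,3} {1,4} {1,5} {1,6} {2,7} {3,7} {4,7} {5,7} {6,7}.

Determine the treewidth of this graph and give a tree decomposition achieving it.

Treewidth 3.
One optimal decomposition is:
Bags: B1 = {0, 1, 4, 7}  B2 = {0, 1, 3, 7}  B3 = {0, 1, 6, 7}  B4 = {0, 1, 5, 7}  B5 = {0, 1, 2, 7}
Tree: B1–B2, B2–B3, B3–B4, B4–B5

Every bag has size at most 4, so the width is 4 − 1 = 3 and tw(G) ≤ 3. For the lower bound: the 4 vertex sets {1,4}, {0,3}, {7}, {6} are disjoint, each induces a connected subgraph, and every pair is joined by at least one edge of G. Contracting each set to a single vertex therefore yields K_{4} as a minor, and since treewidth is minor-monotone, tw(G) ≥ tw(K_{4}) = 3. Therefore the treewidth is 3.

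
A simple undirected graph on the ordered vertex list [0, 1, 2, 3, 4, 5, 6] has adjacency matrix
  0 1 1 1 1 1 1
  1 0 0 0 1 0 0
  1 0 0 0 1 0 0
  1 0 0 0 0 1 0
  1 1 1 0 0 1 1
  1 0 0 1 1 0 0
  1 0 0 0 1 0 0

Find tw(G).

A width-2 tree decomposition is:
Bags: B1 = {0, 4, 6}  B2 = {0, 4, 5}  B3 = {0, 3, 5}  B4 = {0, 2, 4}  B5 = {0, 1, 4}
Tree: B1–B2, B2–B3, B1–B4, B1–B5
Each bag holds 3 vertices, so the decomposition has width 2, which upper-bounds the treewidth. On the other hand G contains the 3-clique {0, 3, 5}. A clique must lie in a single bag of any decomposition, so no decomposition can have width below 2. Combining the bounds, tw(G) = 2.

2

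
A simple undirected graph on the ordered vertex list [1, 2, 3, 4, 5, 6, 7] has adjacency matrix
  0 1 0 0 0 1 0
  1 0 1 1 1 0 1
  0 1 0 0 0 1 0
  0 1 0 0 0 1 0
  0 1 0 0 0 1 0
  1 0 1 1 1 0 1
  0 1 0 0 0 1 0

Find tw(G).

A width-2 tree decomposition is:
Bags: B1 = {2, 6, 7}  B2 = {2, 3, 6}  B3 = {2, 5, 6}  B4 = {2, 4, 6}  B5 = {1, 2, 6}
Tree: B1–B2, B2–B3, B3–B4, B4–B5
The largest bag has 3 vertices, giving width 2; this decomposition certifies tw(G) ≤ 2. For the lower bound, G contains the cycle 2–7–6–3–2, so G is not a forest; only forests have treewidth ≤ 1, hence tw(G) ≥ 2. The upper and lower bounds meet at 2, so that is the treewidth.

2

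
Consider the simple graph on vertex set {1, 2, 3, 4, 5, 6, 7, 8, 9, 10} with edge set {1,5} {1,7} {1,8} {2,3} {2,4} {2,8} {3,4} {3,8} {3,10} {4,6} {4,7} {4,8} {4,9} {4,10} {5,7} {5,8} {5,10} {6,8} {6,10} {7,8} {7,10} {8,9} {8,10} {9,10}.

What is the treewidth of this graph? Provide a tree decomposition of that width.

Treewidth 3.
One such decomposition:
Bags: B1 = {5, 7, 8, 10}  B2 = {4, 7, 8, 10}  B3 = {3, 4, 8, 10}  B4 = {4, 6, 8, 10}  B5 = {1, 5, 7, 8}  B6 = {4, 8, 9, 10}  B7 = {2, 3, 4, 8}
Tree: B1–B2, B2–B3, B3–B4, B1–B5, B3–B6, B3–B7

Every bag has size at most 4, so the width is 4 − 1 = 3 and tw(G) ≤ 3. For the lower bound, the 4 vertices {1, 5, 7, 8} are pairwise adjacent, and any tree decomposition puts a clique entirely inside one bag — forcing width ≥ 3. Hence tw(G) = 3 exactly.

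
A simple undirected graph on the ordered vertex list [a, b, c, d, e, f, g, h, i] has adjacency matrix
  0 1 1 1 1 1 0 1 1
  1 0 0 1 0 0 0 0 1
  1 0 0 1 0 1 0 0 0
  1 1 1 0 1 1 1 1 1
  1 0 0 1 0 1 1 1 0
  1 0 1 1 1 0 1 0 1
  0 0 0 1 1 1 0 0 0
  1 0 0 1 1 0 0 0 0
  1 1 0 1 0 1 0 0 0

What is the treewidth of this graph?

A width-3 tree decomposition is:
Bags: B1 = {a, c, d, f}  B2 = {a, d, f, i}  B3 = {a, b, d, i}  B4 = {a, d, e, f}  B5 = {d, e, f, g}  B6 = {a, d, e, h}
Tree: B1–B2, B2–B3, B1–B4, B4–B5, B4–B6
Every bag has size at most 4, so the width is 4 − 1 = 3 and tw(G) ≤ 3. For the lower bound, the 4 vertices {d, e, f, g} are pairwise adjacent, and any tree decomposition puts a clique entirely inside one bag — forcing width ≥ 3. The upper and lower bounds meet at 3, so that is the treewidth.

3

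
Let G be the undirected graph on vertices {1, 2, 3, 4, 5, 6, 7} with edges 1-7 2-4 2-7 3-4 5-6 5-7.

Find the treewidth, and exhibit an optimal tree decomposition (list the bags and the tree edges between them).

Treewidth 1.
One optimal decomposition is:
Bags: B1 = {2, 7}  B2 = {1, 7}  B3 = {2, 4}  B4 = {5, 7}  B5 = {3, 4}  B6 = {5, 6}
Tree: B1–B2, B1–B3, B2–B4, B3–B5, B4–B6

The largest bag has 2 vertices, giving width 1; this decomposition certifies tw(G) ≤ 1. Any graph with an edge has treewidth ≥ 1, and G has the edge 7–2. The upper and lower bounds meet at 1, so that is the treewidth.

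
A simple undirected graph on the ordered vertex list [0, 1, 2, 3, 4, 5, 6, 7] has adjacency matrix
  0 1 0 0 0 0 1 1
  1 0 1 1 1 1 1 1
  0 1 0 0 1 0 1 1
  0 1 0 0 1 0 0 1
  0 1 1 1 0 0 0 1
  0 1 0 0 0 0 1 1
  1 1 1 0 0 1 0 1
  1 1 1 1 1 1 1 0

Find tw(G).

3

A width-3 tree decomposition is:
Bags: B1 = {1, 2, 6, 7}  B2 = {0, 1, 6, 7}  B3 = {1, 5, 6, 7}  B4 = {1, 2, 4, 7}  B5 = {1, 3, 4, 7}
Tree: B1–B2, B2–B3, B1–B4, B4–B5
Every bag has size at most 4, so the width is 4 − 1 = 3 and tw(G) ≤ 3. For the lower bound, the 4 vertices {1, 3, 4, 7} are pairwise adjacent, and any tree decomposition puts a clique entirely inside one bag — forcing width ≥ 3. Hence tw(G) = 3 exactly.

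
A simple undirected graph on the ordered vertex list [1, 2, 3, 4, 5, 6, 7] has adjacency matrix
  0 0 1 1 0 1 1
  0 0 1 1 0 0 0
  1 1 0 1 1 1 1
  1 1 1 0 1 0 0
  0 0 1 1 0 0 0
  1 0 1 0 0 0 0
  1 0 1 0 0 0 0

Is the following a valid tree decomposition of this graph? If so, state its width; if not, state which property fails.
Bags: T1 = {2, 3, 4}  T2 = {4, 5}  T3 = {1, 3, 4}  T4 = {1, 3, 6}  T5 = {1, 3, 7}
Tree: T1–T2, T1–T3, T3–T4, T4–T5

No — edge (3,5) lies in no bag.

A tree decomposition must satisfy three properties: every vertex lies in some bag; for every edge, both endpoints lie together in some bag; and for every vertex, the bags containing it form a connected subtree. Here edge (3,5) lies in no bag, so the decomposition is invalid.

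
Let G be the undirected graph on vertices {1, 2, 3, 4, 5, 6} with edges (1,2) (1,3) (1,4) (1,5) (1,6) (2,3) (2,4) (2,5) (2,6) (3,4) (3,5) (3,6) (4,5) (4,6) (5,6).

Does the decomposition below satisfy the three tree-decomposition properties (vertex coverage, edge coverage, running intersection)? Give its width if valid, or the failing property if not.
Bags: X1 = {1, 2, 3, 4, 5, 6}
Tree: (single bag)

Yes; width 5.

Checking the three conditions: (i) the bags cover all of {1, 2, 3, 4, 5, 6}; (ii) for each edge, some bag contains both endpoints; (iii) the bags containing any fixed vertex form a subtree. All hold, so the decomposition is valid with width 6 − 1 = 5.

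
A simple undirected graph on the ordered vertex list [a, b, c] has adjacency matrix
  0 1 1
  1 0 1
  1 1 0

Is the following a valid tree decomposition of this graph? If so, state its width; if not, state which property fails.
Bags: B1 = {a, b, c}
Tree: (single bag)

Every vertex of G appears in some bag (union = {a, b, c}); every edge is covered by a bag; and for each vertex v the set of bags containing v is connected in the bag tree. The decomposition is therefore valid. The largest bag has 3 vertices, so the width is 2.

Yes; width 2.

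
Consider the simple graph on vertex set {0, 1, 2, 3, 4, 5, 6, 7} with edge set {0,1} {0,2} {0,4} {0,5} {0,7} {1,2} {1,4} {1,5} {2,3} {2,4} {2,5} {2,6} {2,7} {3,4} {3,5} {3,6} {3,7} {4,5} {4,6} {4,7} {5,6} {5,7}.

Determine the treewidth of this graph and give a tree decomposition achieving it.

The largest bag has 5 vertices, giving width 4; this decomposition certifies tw(G) ≤ 4. On the other hand G contains the 5-clique {0, 1, 2, 4, 5}. A clique must lie in a single bag of any decomposition, so no decomposition can have width below 4. Combining the bounds, tw(G) = 4.

Treewidth 4.
One optimal decomposition is:
Bags: B1 = {0, 1, 2, 4, 5}  B2 = {0, 2, 4, 5, 7}  B3 = {2, 3, 4, 5, 7}  B4 = {2, 3, 4, 5, 6}
Tree: B1–B2, B2–B3, B3–B4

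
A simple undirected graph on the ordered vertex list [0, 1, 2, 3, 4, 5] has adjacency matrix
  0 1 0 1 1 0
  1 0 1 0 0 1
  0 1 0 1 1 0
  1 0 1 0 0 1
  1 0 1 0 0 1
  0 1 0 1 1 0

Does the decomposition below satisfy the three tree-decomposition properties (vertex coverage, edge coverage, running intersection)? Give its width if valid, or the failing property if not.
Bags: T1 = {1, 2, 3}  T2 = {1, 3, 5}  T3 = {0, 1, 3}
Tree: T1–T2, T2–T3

A tree decomposition must satisfy three properties: every vertex lies in some bag; for every edge, both endpoints lie together in some bag; and for every vertex, the bags containing it form a connected subtree. Here vertex 4 appears in no bag, so the decomposition is invalid.

No — vertex 4 appears in no bag.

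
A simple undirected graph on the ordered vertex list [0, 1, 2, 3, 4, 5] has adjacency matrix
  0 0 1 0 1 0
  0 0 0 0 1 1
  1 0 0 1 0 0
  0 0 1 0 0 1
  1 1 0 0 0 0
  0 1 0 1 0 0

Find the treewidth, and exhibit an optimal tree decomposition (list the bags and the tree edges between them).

Treewidth 2.
Bags: B1 = {0, 2, 4}  B2 = {1, 2, 4}  B3 = {1, 2, 5}  B4 = {2, 3, 5}
Tree: B1–B2, B2–B3, B3–B4

The largest bag has 3 vertices, giving width 2; this decomposition certifies tw(G) ≤ 2. Since 2–0–4–1–5–3–2 is a cycle in G, G is not acyclic. Forests are exactly the graphs of treewidth ≤ 1, so tw(G) ≥ 2. Combining the bounds, tw(G) = 2.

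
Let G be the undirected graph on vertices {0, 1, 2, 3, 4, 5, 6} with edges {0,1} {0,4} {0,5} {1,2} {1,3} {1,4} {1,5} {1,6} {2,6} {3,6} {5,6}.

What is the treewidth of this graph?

A width-2 tree decomposition is:
Bags: B1 = {0, 1, 5}  B2 = {1, 5, 6}  B3 = {1, 3, 6}  B4 = {0, 1, 4}  B5 = {1, 2, 6}
Tree: B1–B2, B2–B3, B1–B4, B3–B5
Every bag has size at most 3, so the width is 3 − 1 = 2 and tw(G) ≤ 2. For the lower bound, the 3 vertices {0, 1, 4} are pairwise adjacent, and any tree decomposition puts a clique entirely inside one bag — forcing width ≥ 2. Hence tw(G) = 2 exactly.

2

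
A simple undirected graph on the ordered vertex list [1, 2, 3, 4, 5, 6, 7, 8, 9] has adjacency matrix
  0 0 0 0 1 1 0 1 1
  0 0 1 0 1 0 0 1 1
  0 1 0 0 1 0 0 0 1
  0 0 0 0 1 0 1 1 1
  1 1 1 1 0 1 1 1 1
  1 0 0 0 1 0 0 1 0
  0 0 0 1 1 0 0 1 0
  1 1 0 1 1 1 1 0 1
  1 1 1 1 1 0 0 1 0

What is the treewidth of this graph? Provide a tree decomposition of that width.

Every bag has size at most 4, so the width is 4 − 1 = 3 and tw(G) ≤ 3. For the lower bound, the 4 vertices {1, 5, 8, 9} are pairwise adjacent, and any tree decomposition puts a clique entirely inside one bag — forcing width ≥ 3. Therefore the treewidth is 3.

Treewidth 3.
Bags: B1 = {4, 5, 8, 9}  B2 = {4, 5, 7, 8}  B3 = {1, 5, 8, 9}  B4 = {1, 5, 6, 8}  B5 = {2, 5, 8, 9}  B6 = {2, 3, 5, 9}
Tree: B1–B2, B1–B3, B3–B4, B1–B5, B5–B6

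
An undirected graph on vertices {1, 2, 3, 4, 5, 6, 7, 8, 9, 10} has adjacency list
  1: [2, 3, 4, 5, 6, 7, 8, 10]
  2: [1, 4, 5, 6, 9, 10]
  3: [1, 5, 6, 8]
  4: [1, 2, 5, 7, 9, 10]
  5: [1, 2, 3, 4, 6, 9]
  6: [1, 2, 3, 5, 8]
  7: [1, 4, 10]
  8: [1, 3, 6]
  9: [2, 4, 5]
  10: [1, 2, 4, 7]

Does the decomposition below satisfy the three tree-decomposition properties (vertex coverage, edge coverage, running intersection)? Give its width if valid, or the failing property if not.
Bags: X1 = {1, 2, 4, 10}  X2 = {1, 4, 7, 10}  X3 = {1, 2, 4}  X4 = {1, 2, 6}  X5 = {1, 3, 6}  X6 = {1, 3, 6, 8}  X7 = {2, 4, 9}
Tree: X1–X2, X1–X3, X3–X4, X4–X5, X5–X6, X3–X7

A tree decomposition must satisfy three properties: every vertex lies in some bag; for every edge, both endpoints lie together in some bag; and for every vertex, the bags containing it form a connected subtree. Here vertex 5 appears in no bag, so the decomposition is invalid.

No — vertex 5 appears in no bag.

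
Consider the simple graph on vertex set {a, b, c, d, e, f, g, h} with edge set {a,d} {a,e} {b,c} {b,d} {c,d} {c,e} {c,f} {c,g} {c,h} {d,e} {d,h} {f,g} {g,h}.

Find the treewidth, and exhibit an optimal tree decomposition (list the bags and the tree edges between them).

Treewidth 2.
One such decomposition:
Bags: B1 = {c, d, h}  B2 = {c, g, h}  B3 = {c, d, e}  B4 = {b, c, d}  B5 = {a, d, e}  B6 = {c, f, g}
Tree: B1–B2, B1–B3, B1–B4, B3–B5, B2–B6

Every bag has size at most 3, so the width is 3 − 1 = 2 and tw(G) ≤ 2. Conversely, {c, d, e} is a clique of size 3, and the vertices of any clique must share a bag in every tree decomposition; so some bag has ≥ 3 vertices and tw(G) ≥ 2. The upper and lower bounds meet at 2, so that is the treewidth.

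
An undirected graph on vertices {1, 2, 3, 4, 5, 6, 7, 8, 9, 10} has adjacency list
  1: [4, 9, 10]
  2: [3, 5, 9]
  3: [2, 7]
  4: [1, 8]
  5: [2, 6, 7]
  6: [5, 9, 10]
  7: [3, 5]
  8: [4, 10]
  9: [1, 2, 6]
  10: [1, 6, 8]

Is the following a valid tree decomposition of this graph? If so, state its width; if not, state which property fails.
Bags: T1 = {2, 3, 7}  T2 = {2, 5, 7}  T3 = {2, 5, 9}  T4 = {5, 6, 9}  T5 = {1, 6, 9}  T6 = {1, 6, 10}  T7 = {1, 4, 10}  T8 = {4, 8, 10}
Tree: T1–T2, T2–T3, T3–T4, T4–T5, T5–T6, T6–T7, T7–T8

Yes; width 2.

Every vertex of G appears in some bag (union = {1, 2, 3, 4, 5, 6, 7, 8, 9, 10}); every edge is covered by a bag; and for each vertex v the set of bags containing v is connected in the bag tree. The decomposition is therefore valid. The largest bag has 3 vertices, so the width is 2.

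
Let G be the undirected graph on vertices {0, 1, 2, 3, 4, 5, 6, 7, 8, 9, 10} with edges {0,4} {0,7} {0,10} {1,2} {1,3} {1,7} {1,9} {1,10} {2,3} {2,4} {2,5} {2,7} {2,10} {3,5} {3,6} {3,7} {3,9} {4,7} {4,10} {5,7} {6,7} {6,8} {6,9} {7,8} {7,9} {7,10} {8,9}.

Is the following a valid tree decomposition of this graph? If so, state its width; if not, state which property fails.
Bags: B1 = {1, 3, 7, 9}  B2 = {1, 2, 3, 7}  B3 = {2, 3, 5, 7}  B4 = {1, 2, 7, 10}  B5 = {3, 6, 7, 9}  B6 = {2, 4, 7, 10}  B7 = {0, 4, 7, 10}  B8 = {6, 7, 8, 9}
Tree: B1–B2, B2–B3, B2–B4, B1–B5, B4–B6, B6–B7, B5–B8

Yes; width 3.

Vertex coverage: the bags together contain {0, 1, 2, 3, 4, 5, 6, 7, 8, 9, 10}, the full vertex set. Edge coverage: each edge of G has both endpoints in at least one bag. Running intersection: for every vertex, the bags containing it form a connected subtree. All three properties hold, so this is a valid tree decomposition of width max|bag| − 1 = 3, and hence tw(G) ≤ 3.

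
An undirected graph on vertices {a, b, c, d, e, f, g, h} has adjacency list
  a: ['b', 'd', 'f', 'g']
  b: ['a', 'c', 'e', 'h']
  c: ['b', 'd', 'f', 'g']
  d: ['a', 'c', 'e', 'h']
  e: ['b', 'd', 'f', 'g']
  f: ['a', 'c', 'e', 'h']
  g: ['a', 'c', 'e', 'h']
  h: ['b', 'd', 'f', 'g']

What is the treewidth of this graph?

4

A width-4 tree decomposition is:
Bags: B1 = {a, c, d, e, h}  B2 = {a, c, e, g, h}  B3 = {a, b, c, e, h}  B4 = {a, c, e, f, h}
Tree: B1–B2, B2–B3, B3–B4
The largest bag has 5 vertices, giving width 4; this decomposition certifies tw(G) ≤ 4. For the lower bound: the 5 vertex sets {d,e}, {a,g}, {b,h}, {c}, {f} are disjoint, each induces a connected subgraph, and every pair is joined by at least one edge of G. Contracting each set to a single vertex therefore yields K_{5} as a minor, and since treewidth is minor-monotone, tw(G) ≥ tw(K_{5}) = 4. The upper and lower bounds meet at 4, so that is the treewidth.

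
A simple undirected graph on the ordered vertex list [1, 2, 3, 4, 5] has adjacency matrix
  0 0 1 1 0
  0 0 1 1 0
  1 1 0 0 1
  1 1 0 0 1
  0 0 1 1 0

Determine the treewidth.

2

A width-2 tree decomposition is:
Bags: B1 = {3, 4, 5}  B2 = {1, 3, 4}  B3 = {2, 3, 4}
Tree: B1–B2, B2–B3
Every bag has size at most 3, so the width is 3 − 1 = 2 and tw(G) ≤ 2. The edges 4–5–3–1–4 form a cycle, so G is not a tree and its treewidth is at least 2. Hence tw(G) = 2 exactly.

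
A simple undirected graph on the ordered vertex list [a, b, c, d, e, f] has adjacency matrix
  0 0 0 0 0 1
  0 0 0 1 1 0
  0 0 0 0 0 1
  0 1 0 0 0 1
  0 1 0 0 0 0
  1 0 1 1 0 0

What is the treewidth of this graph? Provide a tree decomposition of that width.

Each bag holds 2 vertices, so the decomposition has width 1, which upper-bounds the treewidth. Any graph with an edge has treewidth ≥ 1, and G has the edge f–a. Therefore the treewidth is 1.

Treewidth 1.
Bags: B1 = {a, f}  B2 = {d, f}  B3 = {b, d}  B4 = {b, e}  B5 = {c, f}
Tree: B1–B2, B2–B3, B3–B4, B2–B5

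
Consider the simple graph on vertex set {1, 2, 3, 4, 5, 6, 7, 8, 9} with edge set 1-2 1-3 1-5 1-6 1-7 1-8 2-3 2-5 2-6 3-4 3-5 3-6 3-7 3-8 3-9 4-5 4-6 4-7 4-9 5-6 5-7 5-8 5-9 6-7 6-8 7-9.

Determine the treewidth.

A width-4 tree decomposition is:
Bags: B1 = {1, 3, 5, 6, 7}  B2 = {1, 2, 3, 5, 6}  B3 = {1, 3, 5, 6, 8}  B4 = {3, 4, 5, 6, 7}  B5 = {3, 4, 5, 7, 9}
Tree: B1–B2, B2–B3, B1–B4, B4–B5
Each bag holds 5 vertices, so the decomposition has width 4, which upper-bounds the treewidth. For the lower bound, the 5 vertices {3, 4, 5, 7, 9} are pairwise adjacent, and any tree decomposition puts a clique entirely inside one bag — forcing width ≥ 4. The upper and lower bounds meet at 4, so that is the treewidth.

4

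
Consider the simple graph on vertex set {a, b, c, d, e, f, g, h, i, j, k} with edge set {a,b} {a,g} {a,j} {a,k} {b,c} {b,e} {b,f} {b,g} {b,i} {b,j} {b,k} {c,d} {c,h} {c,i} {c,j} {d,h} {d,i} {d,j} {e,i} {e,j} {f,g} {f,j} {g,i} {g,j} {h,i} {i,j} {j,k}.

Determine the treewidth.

3

A width-3 tree decomposition is:
Bags: B1 = {b, g, i, j}  B2 = {a, b, g, j}  B3 = {b, c, i, j}  B4 = {a, b, j, k}  B5 = {c, d, i, j}  B6 = {b, e, i, j}  B7 = {c, d, h, i}  B8 = {b, f, g, j}
Tree: B1–B2, B1–B3, B2–B4, B3–B5, B3–B6, B5–B7, B1–B8
Each bag holds 4 vertices, so the decomposition has width 3, which upper-bounds the treewidth. On the other hand G contains the 4-clique {c, d, i, j}. A clique must lie in a single bag of any decomposition, so no decomposition can have width below 3. The upper and lower bounds meet at 3, so that is the treewidth.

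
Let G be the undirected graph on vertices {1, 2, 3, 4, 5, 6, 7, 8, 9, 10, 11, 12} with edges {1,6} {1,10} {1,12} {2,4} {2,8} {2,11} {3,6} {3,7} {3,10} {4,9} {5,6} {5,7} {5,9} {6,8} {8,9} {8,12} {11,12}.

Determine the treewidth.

A width-3 tree decomposition is:
Bags: B1 = {2, 4, 9, 11}  B2 = {2, 8, 9, 11}  B3 = {8, 9, 11, 12}  B4 = {5, 8, 9, 12}  B5 = {5, 6, 8, 12}  B6 = {1, 5, 6, 12}  B7 = {1, 5, 6, 7}  B8 = {1, 3, 6, 7}  B9 = {1, 3, 7, 10}
Tree: B1–B2, B2–B3, B3–B4, B4–B5, B5–B6, B6–B7, B7–B8, B8–B9
Every bag has size at most 4, so the width is 4 − 1 = 3 and tw(G) ≤ 3. For the lower bound: the 4 vertex sets {2,4,11}, {9}, {8}, {1,5,6,12} are disjoint, each induces a connected subgraph, and every pair is joined by at least one edge of G. Contracting each set to a single vertex therefore yields K_{4} as a minor, and since treewidth is minor-monotone, tw(G) ≥ tw(K_{4}) = 3. Hence tw(G) = 3 exactly.

3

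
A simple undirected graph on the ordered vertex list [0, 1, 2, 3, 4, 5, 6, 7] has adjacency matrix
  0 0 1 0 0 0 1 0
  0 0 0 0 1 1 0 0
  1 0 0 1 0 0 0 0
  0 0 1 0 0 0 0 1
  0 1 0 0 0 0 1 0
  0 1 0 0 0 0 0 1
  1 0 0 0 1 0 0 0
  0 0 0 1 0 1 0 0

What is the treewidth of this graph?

A width-2 tree decomposition is:
Bags: B1 = {2, 3, 7}  B2 = {0, 2, 7}  B3 = {0, 6, 7}  B4 = {4, 6, 7}  B5 = {1, 4, 7}  B6 = {1, 5, 7}
Tree: B1–B2, B2–B3, B3–B4, B4–B5, B5–B6
Every bag has size at most 3, so the width is 3 − 1 = 2 and tw(G) ≤ 2. The edges 7–3–2–0–6–4–1–5–7 form a cycle, so G is not a tree and its treewidth is at least 2. The upper and lower bounds meet at 2, so that is the treewidth.

2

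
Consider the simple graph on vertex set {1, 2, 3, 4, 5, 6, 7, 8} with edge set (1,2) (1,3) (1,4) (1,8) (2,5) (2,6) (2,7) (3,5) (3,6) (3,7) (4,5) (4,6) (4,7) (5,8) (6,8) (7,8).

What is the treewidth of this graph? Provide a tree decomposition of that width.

Treewidth 4.
One such decomposition:
Bags: B1 = {2, 3, 4, 6, 8}  B2 = {2, 3, 4, 5, 8}  B3 = {1, 2, 3, 4, 8}  B4 = {2, 3, 4, 7, 8}
Tree: B1–B2, B2–B3, B3–B4

Each bag holds 5 vertices, so the decomposition has width 4, which upper-bounds the treewidth. For the lower bound: the 5 vertex sets {4,6}, {2,5}, {1,3}, {8}, {7} are disjoint, each induces a connected subgraph, and every pair is joined by at least one edge of G. Contracting each set to a single vertex therefore yields K_{5} as a minor, and since treewidth is minor-monotone, tw(G) ≥ tw(K_{5}) = 4. The upper and lower bounds meet at 4, so that is the treewidth.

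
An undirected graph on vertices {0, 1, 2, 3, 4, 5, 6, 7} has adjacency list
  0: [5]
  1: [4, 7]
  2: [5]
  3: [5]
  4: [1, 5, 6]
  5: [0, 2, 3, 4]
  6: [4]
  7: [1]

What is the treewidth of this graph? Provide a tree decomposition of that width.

Treewidth 1.
One such decomposition:
Bags: B1 = {1, 4}  B2 = {4, 5}  B3 = {2, 5}  B4 = {3, 5}  B5 = {1, 7}  B6 = {4, 6}  B7 = {0, 5}
Tree: B1–B2, B2–B3, B2–B4, B1–B5, B2–B6, B3–B7

Every bag has size at most 2, so the width is 2 − 1 = 1 and tw(G) ≤ 1. Since G has at least one edge (e.g. 4–1), it is not an edgeless graph, so tw(G) ≥ 1. Combining the bounds, tw(G) = 1.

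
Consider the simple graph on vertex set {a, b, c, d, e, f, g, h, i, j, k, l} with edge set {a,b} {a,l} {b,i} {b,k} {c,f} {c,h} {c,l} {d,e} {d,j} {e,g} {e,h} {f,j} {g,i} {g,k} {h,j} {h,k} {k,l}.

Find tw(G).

A width-3 tree decomposition is:
Bags: B1 = {c, d, f, j}  B2 = {c, d, h, j}  B3 = {c, d, e, h}  B4 = {c, e, h, l}  B5 = {e, h, k, l}  B6 = {e, g, k, l}  B7 = {a, g, k, l}  B8 = {a, b, g, k}  B9 = {a, b, g, i}
Tree: B1–B2, B2–B3, B3–B4, B4–B5, B5–B6, B6–B7, B7–B8, B8–B9
The largest bag has 4 vertices, giving width 3; this decomposition certifies tw(G) ≤ 3. For the lower bound: the 4 vertex sets {d,f,j}, {c}, {h}, {e,g,k,l} are disjoint, each induces a connected subgraph, and every pair is joined by at least one edge of G. Contracting each set to a single vertex therefore yields K_{4} as a minor, and since treewidth is minor-monotone, tw(G) ≥ tw(K_{4}) = 3. Combining the bounds, tw(G) = 3.

3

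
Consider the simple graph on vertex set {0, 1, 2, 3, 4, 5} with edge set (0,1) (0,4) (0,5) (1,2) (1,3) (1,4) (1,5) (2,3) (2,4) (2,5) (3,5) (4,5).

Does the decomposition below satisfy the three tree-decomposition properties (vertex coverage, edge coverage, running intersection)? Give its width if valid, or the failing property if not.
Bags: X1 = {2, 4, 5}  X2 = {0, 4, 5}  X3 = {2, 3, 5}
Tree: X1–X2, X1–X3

No — vertex 1 appears in no bag.

A tree decomposition must satisfy three properties: every vertex lies in some bag; for every edge, both endpoints lie together in some bag; and for every vertex, the bags containing it form a connected subtree. Here vertex 1 appears in no bag, so the decomposition is invalid.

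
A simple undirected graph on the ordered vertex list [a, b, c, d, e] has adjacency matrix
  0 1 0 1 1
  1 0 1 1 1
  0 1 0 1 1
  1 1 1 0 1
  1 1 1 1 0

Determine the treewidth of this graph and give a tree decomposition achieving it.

Treewidth 3.
Bags: B1 = {a, b, d, e}  B2 = {b, c, d, e}
Tree: B1–B2

Each bag holds 4 vertices, so the decomposition has width 3, which upper-bounds the treewidth. On the other hand G contains the 4-clique {b, c, d, e}. A clique must lie in a single bag of any decomposition, so no decomposition can have width below 3. The upper and lower bounds meet at 3, so that is the treewidth.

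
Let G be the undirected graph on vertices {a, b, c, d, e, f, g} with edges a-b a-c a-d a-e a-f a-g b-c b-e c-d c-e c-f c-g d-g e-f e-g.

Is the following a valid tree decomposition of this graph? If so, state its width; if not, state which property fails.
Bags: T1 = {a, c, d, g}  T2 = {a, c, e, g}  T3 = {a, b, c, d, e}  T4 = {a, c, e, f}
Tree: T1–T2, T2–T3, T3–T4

No — bags containing vertex d are not connected in the tree.

A tree decomposition must satisfy three properties: every vertex lies in some bag; for every edge, both endpoints lie together in some bag; and for every vertex, the bags containing it form a connected subtree. Here bags containing vertex d are not connected in the tree, so the decomposition is invalid.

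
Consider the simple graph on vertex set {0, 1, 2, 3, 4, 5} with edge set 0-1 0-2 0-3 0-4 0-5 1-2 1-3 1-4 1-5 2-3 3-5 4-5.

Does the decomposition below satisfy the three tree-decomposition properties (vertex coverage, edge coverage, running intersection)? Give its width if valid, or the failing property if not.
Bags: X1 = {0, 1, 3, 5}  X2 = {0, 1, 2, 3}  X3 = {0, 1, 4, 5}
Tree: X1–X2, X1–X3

Checking the three conditions: (i) the bags cover all of {0, 1, 2, 3, 4, 5}; (ii) for each edge, some bag contains both endpoints; (iii) the bags containing any fixed vertex form a subtree. All hold, so the decomposition is valid with width 4 − 1 = 3.

Yes; width 3.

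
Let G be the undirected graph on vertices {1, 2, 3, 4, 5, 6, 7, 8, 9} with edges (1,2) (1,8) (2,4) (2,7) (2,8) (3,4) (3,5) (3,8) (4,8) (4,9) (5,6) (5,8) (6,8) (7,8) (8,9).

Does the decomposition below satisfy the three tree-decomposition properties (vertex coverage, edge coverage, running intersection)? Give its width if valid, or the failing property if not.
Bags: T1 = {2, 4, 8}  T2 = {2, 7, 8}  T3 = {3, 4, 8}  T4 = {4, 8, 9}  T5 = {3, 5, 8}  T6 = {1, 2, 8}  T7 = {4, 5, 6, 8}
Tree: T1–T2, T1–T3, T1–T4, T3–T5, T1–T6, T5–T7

A tree decomposition must satisfy three properties: every vertex lies in some bag; for every edge, both endpoints lie together in some bag; and for every vertex, the bags containing it form a connected subtree. Here bags containing vertex 4 are not connected in the tree, so the decomposition is invalid.

No — bags containing vertex 4 are not connected in the tree.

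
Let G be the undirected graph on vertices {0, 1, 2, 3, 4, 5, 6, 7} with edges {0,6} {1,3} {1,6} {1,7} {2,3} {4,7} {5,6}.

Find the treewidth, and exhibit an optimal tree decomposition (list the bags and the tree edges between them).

Treewidth 1.
One optimal decomposition is:
Bags: B1 = {1, 6}  B2 = {0, 6}  B3 = {5, 6}  B4 = {1, 3}  B5 = {2, 3}  B6 = {1, 7}  B7 = {4, 7}
Tree: B1–B2, B2–B3, B1–B4, B4–B5, B1–B6, B6–B7

Each bag holds 2 vertices, so the decomposition has width 1, which upper-bounds the treewidth. G has an edge, so its treewidth is at least 1. Therefore the treewidth is 1.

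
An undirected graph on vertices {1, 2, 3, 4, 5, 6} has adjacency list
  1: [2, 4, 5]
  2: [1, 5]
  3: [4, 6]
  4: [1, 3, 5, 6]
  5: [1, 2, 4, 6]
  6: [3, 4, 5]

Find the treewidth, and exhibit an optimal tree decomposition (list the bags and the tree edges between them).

Treewidth 2.
One optimal decomposition is:
Bags: B1 = {3, 4, 6}  B2 = {4, 5, 6}  B3 = {1, 4, 5}  B4 = {1, 2, 5}
Tree: B1–B2, B2–B3, B3–B4

The largest bag has 3 vertices, giving width 2; this decomposition certifies tw(G) ≤ 2. Conversely, {1, 2, 5} is a clique of size 3, and the vertices of any clique must share a bag in every tree decomposition; so some bag has ≥ 3 vertices and tw(G) ≥ 2. Therefore the treewidth is 2.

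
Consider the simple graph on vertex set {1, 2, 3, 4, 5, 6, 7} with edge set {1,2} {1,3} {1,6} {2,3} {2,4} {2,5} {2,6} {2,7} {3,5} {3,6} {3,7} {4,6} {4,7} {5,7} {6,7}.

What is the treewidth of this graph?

A width-3 tree decomposition is:
Bags: B1 = {1, 2, 3, 6}  B2 = {2, 3, 6, 7}  B3 = {2, 4, 6, 7}  B4 = {2, 3, 5, 7}
Tree: B1–B2, B2–B3, B2–B4
Every bag has size at most 4, so the width is 4 − 1 = 3 and tw(G) ≤ 3. For the lower bound, the 4 vertices {2, 3, 5, 7} are pairwise adjacent, and any tree decomposition puts a clique entirely inside one bag — forcing width ≥ 3. Hence tw(G) = 3 exactly.

3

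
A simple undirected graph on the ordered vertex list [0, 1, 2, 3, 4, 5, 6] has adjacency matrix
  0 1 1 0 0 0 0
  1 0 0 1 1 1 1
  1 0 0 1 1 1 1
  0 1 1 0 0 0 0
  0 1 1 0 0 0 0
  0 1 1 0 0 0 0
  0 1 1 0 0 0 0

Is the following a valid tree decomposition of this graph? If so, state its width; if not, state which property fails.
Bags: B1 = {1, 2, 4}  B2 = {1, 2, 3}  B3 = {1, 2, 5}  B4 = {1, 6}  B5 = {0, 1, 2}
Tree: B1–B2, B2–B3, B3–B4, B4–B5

No — edge (2,6) lies in no bag.

A tree decomposition must satisfy three properties: every vertex lies in some bag; for every edge, both endpoints lie together in some bag; and for every vertex, the bags containing it form a connected subtree. Here edge (2,6) lies in no bag, so the decomposition is invalid.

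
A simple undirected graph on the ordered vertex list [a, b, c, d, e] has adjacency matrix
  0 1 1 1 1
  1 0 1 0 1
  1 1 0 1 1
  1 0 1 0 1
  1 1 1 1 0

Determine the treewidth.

3

A width-3 tree decomposition is:
Bags: B1 = {a, b, c, e}  B2 = {a, c, d, e}
Tree: B1–B2
Every bag has size at most 4, so the width is 4 − 1 = 3 and tw(G) ≤ 3. Conversely, {a, c, d, e} is a clique of size 4, and the vertices of any clique must share a bag in every tree decomposition; so some bag has ≥ 4 vertices and tw(G) ≥ 3. Combining the bounds, tw(G) = 3.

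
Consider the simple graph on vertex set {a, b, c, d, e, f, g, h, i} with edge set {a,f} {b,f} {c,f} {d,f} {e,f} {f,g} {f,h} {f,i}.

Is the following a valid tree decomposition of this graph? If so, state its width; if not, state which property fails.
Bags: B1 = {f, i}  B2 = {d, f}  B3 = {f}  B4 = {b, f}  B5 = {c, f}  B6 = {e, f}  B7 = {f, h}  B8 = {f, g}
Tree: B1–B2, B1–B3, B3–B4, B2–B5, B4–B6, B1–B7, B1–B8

No — vertex a appears in no bag.

A tree decomposition must satisfy three properties: every vertex lies in some bag; for every edge, both endpoints lie together in some bag; and for every vertex, the bags containing it form a connected subtree. Here vertex a appears in no bag, so the decomposition is invalid.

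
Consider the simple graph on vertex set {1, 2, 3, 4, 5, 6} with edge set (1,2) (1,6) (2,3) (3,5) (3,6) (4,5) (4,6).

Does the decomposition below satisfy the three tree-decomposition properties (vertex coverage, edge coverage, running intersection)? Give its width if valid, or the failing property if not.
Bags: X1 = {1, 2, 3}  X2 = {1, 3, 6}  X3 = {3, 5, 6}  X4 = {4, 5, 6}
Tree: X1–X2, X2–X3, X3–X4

Vertex coverage: the bags together contain {1, 2, 3, 4, 5, 6}, the full vertex set. Edge coverage: each edge of G has both endpoints in at least one bag. Running intersection: for every vertex, the bags containing it form a connected subtree. All three properties hold, so this is a valid tree decomposition of width max|bag| − 1 = 2, and hence tw(G) ≤ 2.

Yes; width 2.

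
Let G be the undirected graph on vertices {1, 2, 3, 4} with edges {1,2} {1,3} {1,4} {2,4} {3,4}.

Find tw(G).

A width-2 tree decomposition is:
Bags: B1 = {1, 2, 4}  B2 = {1, 3, 4}
Tree: B1–B2
Each bag holds 3 vertices, so the decomposition has width 2, which upper-bounds the treewidth. For the lower bound, the 3 vertices {1, 2, 4} are pairwise adjacent, and any tree decomposition puts a clique entirely inside one bag — forcing width ≥ 2. Hence tw(G) = 2 exactly.

2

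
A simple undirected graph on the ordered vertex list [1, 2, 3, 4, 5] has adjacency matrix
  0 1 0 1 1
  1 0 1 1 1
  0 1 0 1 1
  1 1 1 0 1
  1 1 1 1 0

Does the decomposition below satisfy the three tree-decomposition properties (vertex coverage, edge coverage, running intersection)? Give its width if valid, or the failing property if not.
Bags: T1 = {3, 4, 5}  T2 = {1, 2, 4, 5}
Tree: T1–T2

A tree decomposition must satisfy three properties: every vertex lies in some bag; for every edge, both endpoints lie together in some bag; and for every vertex, the bags containing it form a connected subtree. Here edge (2,3) lies in no bag, so the decomposition is invalid.

No — edge (2,3) lies in no bag.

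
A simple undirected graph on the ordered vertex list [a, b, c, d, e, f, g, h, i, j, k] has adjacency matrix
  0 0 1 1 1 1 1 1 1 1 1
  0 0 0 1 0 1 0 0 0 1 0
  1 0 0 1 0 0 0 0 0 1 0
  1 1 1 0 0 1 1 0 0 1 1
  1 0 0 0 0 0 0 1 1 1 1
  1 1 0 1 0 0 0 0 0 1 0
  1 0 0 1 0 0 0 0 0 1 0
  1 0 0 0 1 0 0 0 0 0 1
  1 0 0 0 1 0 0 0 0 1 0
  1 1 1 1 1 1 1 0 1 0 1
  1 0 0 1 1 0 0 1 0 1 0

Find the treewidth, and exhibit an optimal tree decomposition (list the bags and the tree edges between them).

The largest bag has 4 vertices, giving width 3; this decomposition certifies tw(G) ≤ 3. Conversely, {a, d, g, j} is a clique of size 4, and the vertices of any clique must share a bag in every tree decomposition; so some bag has ≥ 4 vertices and tw(G) ≥ 3. The upper and lower bounds meet at 3, so that is the treewidth.

Treewidth 3.
Bags: B1 = {a, e, j, k}  B2 = {a, d, j, k}  B3 = {a, e, h, k}  B4 = {a, d, f, j}  B5 = {a, d, g, j}  B6 = {a, c, d, j}  B7 = {a, e, i, j}  B8 = {b, d, f, j}
Tree: B1–B2, B1–B3, B2–B4, B2–B5, B2–B6, B1–B7, B4–B8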